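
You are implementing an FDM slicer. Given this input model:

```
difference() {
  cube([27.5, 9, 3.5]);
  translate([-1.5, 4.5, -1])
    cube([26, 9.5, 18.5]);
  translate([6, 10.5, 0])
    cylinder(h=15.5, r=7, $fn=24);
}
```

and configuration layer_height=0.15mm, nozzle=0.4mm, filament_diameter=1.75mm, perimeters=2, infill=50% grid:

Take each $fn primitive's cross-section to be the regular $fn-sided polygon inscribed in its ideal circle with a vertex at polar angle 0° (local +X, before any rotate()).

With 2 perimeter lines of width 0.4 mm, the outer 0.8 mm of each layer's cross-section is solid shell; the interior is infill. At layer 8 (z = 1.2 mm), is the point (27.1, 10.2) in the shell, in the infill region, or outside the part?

outside

At z = 1.2 mm: the 27.5×9 cube contributes its full rectangle; the cube at (-1.5, 4.5) (footprint 26×9.5) is included at this height; the r=7 cylinder at (6, 10.5) contributes a regular 24-gon of circumradius 7; After the difference (first − rest): starting from the 27.5×9 cube, the 26×9.5 cube at (-1.5, 4.5) partially overlaps it — only the 110.25 mm² overlap (of its 247.00 mm²) is removed, clipping the outline; the r=7 cylinder at (6, 10.5) partially overlaps it — only the 4.59 mm² overlap (of its 152.19 mm²) is removed, clipping the outline — 1 connected region. Overall, the cross-section is a single solid region. The nearest boundary edge runs (24.50, 9.00)→(27.50, 9.00); distance from the point to it = 1.20 mm. The point is not inside any of the regions above, so it lies outside the cross-section (1.20 mm from the nearest boundary).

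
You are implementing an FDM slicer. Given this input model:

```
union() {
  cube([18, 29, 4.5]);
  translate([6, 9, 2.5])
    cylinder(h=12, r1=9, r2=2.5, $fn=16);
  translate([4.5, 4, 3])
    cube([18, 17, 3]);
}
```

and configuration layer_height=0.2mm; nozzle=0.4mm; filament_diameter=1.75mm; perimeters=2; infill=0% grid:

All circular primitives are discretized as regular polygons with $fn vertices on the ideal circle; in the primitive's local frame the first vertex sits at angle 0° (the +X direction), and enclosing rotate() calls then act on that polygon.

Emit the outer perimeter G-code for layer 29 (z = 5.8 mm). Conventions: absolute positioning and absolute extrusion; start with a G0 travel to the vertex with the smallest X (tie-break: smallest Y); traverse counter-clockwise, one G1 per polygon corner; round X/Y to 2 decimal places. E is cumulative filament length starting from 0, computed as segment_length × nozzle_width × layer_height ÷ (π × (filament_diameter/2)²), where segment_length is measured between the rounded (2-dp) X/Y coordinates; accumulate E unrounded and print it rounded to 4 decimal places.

At z = 5.8 mm: the cube does not reach this height (z outside [0, 4.5]); the cone at (6, 9) contributes a regular 16-gon of circumradius 7.213 (interpolated between r1=9 and r2=2.5 at t=0.275); the 18×17 cube at (4.5, 4) contributes its full rectangle; Combining (union): the regions partially overlap (shared area 90.31 mm²), so overlapping operands fuse into one piece — 1 connected region. The outline is a single polygon with 15 vertices. Extrusion per mm of travel: 0.4 × 0.2 / (π × 0.875²) = 0.033260. Accumulating E over each segment gives final E = 2.5991.

G0 X-1.21 Y9.00 Z5.80
G1 X-0.66 Y6.24 E0.0936
G1 X0.90 Y3.90 E0.1871
G1 X3.24 Y2.34 E0.2807
G1 X6.00 Y1.79 E0.3743
G1 X8.76 Y2.34 E0.4679
G1 X11.10 Y3.90 E0.5614
G1 X11.17 Y4.00 E0.5655
G1 X22.50 Y4.00 E0.9423
G1 X22.50 Y21.00 E1.5077
G1 X4.50 Y21.00 E2.1064
G1 X4.50 Y15.91 E2.2757
G1 X3.24 Y15.66 E2.3184
G1 X0.90 Y14.10 E2.4120
G1 X-0.66 Y11.76 E2.5055
G1 X-1.21 Y9.00 E2.5991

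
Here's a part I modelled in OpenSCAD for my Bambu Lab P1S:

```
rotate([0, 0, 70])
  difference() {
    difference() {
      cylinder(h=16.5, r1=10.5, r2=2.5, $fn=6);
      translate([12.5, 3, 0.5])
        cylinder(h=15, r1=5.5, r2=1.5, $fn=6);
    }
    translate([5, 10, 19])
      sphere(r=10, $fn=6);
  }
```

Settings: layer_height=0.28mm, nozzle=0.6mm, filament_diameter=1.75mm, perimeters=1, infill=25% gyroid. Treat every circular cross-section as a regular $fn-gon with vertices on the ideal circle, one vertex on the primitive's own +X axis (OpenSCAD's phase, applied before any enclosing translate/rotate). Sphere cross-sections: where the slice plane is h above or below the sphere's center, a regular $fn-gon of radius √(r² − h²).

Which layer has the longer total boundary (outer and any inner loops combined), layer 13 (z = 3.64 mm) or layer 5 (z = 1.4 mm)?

Layer 13 (z = 3.64): the cone contributes a regular 6-gon of circumradius 8.735 (interpolated between r1=10.5 and r2=2.5 at t=0.221) (perimeter = 2·6·8.735·sin(180°/6) = 52.41 mm); the cone at (12.5, 3): at t=0.209 of its height the radius interpolates to r₁+(r₂−r₁)t = 4.663, giving a regular 6-gon of that circumradius (perimeter = 2·6·4.663·sin(180°/6) = 27.98 mm); Taking the first minus the rest: starting from the cone, the cone at (12.5, 3) misses the remaining region (no effect) — boundary = 52.41 mm; the sphere at (5, 10) is absent (|z−center|=15.360 > r=10); Subtracting the remaining from the first: none of the subtracted shapes is present at this height, so that combined region is unchanged — boundary = 52.41 mm; (whole slice rotated 70° about Z — lengths, areas and connectivity unchanged). So its perimeter = 52.41 mm. Layer 5 (z = 1.4): the cone (r1=10.5→r2=2.5) has section circumradius 9.821 here — a regular 6-gon (perimeter = 2·6·9.821·sin(180°/6) = 58.93 mm); the cone at (12.5, 3) (r1=5.5→r2=1.5) has section circumradius 5.260 here — a regular 6-gon (perimeter = 2·6·5.260·sin(180°/6) = 31.56 mm); Taking the first minus the rest: starting from the cone, the cone at (12.5, 3) partially overlaps it — only the 3.17 mm² overlap (of its 71.88 mm²) is removed, clipping the outline — boundary = 58.93 mm; the sphere at (5, 10) is not intersected at this z (|z−center|=17.600 > r=10); Subtracting the remaining from the first: none of the subtracted shapes is present at this height, so the result so far is unchanged — boundary = 58.93 mm; (rotated 70° about Z; rotation is an isometry so areas/perimeters/island counts are preserved). So its perimeter = 58.93 mm. Layer 5 is larger (58.93 vs 52.41 mm).

layer 5 (z = 1.4 mm)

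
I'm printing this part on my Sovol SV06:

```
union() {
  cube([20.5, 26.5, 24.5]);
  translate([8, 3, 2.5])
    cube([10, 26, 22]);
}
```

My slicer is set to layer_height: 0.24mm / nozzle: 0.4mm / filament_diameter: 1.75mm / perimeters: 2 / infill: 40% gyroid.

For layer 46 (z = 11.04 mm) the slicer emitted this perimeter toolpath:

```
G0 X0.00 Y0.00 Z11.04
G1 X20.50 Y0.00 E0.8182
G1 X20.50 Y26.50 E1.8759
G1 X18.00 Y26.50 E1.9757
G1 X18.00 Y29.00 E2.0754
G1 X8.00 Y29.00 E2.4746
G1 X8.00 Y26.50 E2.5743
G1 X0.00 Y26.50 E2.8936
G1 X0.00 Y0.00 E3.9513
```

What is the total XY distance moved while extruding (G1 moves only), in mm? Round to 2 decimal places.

Sum the Euclidean lengths of each G1 segment: total = 99.00 mm.

99.00 mm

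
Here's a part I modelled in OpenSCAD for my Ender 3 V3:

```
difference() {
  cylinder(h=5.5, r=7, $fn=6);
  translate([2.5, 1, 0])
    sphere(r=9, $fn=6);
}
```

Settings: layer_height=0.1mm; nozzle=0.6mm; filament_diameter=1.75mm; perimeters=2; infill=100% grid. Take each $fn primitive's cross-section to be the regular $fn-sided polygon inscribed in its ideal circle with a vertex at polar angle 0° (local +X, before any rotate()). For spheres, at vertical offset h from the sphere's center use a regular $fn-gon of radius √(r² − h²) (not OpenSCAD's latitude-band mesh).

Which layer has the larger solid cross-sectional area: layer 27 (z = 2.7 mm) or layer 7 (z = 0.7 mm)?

Layer 27 (z = 2.7): the r=7 cylinder gives a regular 6-gon of circumradius 7 (constant along its height) (area = (6/2)·7.000²·sin(360°/6) = 127.31 mm²); the r=9 sphere at (2.5, 1) contributes a regular 6-gon of circumradius √(9²−2.7²) = 8.585 (area = (6/2)·8.585²·sin(360°/6) = 191.50 mm²); Subtracting the remaining from the first: starting from the r=7 cylinder (127.31 mm²), the r=9 sphere at (2.5, 1) partially overlaps it — only the 115.64 mm² overlap (of its 191.50 mm²) is removed, clipping the outline — area = 11.67 mm². So its area = 11.67 mm². Layer 7 (z = 0.7): the r=7 cylinder contributes a regular 6-gon of circumradius 7 (area = (6/2)·7.000²·sin(360°/6) = 127.31 mm²); the r=9 sphere at (2.5, 1) contributes a regular 6-gon of circumradius √(9²−0.7²) = 8.973 (area = (6/2)·8.973²·sin(360°/6) = 209.17 mm²); After the difference (first − rest): starting from the r=7 cylinder (127.31 mm²), the r=9 sphere at (2.5, 1) partially overlaps it — only the 120.08 mm² overlap (of its 209.17 mm²) is removed, clipping the outline — area = 7.22 mm². So its area = 7.22 mm². Layer 27 is larger (11.67 vs 7.22 mm²).

layer 27 (z = 2.7 mm)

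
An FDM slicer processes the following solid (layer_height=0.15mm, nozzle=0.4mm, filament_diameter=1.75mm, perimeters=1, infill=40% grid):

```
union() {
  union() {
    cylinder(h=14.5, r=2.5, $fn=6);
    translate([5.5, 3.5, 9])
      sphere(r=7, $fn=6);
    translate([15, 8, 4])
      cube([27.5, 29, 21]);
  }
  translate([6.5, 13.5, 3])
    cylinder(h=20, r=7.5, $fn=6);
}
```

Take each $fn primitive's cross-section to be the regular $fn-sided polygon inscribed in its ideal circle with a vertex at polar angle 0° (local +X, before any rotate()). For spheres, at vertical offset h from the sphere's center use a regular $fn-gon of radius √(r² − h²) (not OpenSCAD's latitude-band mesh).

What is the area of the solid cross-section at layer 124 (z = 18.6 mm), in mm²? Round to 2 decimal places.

943.64 mm²

At z = 18.6 mm: the cylinder is absent (z outside [0, 14.5]); the sphere at (5.5, 3.5) does not reach this height (|z−center|=9.600 > r=7); the 27.5×29 cube at (15, 8) contributes its full rectangle (area 797.50 mm²); Taking the union: only the 27.5×29 cube at (15, 8) is present, so the union is just that shape — area = 797.50 mm²; the cylinder at (6.5, 13.5): section is a regular 6-gon, circumradius r=7.5 (area = (6/2)·7.500²·sin(360°/6) = 146.14 mm²); Taking the union: the 2 present regions are separate (no shared area or edge), so areas and boundary lengths simply add and each stays a separate island — area = 943.64 mm². Overall, the cross-section has 2 separate islands. Net area = 943.64 mm².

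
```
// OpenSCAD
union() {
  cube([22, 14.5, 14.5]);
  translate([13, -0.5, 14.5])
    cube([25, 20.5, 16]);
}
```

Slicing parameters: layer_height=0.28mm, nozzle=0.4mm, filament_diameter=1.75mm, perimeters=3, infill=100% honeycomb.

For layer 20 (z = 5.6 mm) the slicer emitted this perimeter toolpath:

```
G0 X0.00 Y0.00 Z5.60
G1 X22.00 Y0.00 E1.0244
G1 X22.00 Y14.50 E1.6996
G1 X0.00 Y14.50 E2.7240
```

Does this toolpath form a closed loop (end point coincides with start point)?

no

Start point (G0): (0.00, 0.00). End point (last G1): the path does not return to the start — open.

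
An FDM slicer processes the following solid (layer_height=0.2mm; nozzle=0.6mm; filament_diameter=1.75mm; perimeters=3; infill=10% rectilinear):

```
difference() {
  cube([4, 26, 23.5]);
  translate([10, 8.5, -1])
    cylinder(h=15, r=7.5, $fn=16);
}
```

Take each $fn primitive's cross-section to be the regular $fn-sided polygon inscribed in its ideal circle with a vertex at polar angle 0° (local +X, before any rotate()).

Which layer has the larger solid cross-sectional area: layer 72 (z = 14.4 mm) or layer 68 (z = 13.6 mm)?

Layer 72 (z = 14.4): the cube (footprint 4×26) is included at this height (area 104.00 mm²); the cylinder at (10, 8.5) does not reach this height (z outside [-1, 14]); Subtracting the remaining from the first: none of the subtracted shapes is present at this height, so the 4×26 cube is unchanged — area = 104.00 mm². So its area = 104.00 mm². Layer 68 (z = 13.6): the 4×26 cube contributes its full rectangle (area 104.00 mm²); the r=7.5 cylinder at (10, 8.5) gives a regular 16-gon of circumradius 7.5 (constant along its height) (area = (16/2)·7.500²·sin(360°/16) = 172.21 mm²); Taking the first minus the rest: starting from the 4×26 cube (104.00 mm²), the r=7.5 cylinder at (10, 8.5) partially overlaps it — only the 8.26 mm² overlap (of its 172.21 mm²) is removed, clipping the outline — area = 95.74 mm². So its area = 95.74 mm². Layer 72 is larger (104.00 vs 95.74 mm²).

layer 72 (z = 14.4 mm)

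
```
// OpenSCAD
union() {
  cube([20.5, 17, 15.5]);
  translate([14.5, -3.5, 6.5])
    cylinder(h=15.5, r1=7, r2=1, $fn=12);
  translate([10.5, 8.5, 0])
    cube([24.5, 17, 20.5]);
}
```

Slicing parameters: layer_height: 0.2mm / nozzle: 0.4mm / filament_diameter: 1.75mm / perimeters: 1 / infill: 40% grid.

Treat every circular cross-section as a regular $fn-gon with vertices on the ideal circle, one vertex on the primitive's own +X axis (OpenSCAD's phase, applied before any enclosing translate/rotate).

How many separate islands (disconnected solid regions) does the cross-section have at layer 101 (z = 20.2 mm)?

2

At z = 20.2 mm: the cube is absent (z outside [0, 15.5]); the cone at (14.5, -3.5) contributes a regular 12-gon of circumradius 1.697 (interpolated between r1=7 and r2=1 at t=0.884); the cube at (10.5, 8.5) (footprint 24.5×17) is included at this height; Combining (union): the 2 present regions are separate (no shared area or edge), so areas and boundary lengths simply add and each stays a separate island — 2 connected regions. Overall, the cross-section has 2 separate islands. Island count = 2.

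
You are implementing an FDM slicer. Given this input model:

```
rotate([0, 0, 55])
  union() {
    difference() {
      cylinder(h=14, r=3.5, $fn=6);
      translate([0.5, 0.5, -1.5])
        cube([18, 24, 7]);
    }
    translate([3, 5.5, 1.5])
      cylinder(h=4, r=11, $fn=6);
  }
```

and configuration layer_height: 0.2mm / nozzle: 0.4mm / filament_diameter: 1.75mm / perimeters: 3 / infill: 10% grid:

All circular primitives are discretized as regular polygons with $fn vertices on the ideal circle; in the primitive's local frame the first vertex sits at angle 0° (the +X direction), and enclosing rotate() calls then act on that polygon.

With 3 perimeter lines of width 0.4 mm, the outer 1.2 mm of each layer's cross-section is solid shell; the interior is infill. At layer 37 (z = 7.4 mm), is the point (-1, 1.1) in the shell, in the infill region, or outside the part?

infill

At z = 7.4 mm: the r=3.5 cylinder contributes a regular 6-gon of circumradius 3.5; the cube at (0.5, 0.5) is not intersected at this z (z outside [-1.5, 5.5]); Subtracting the remaining from the first: none of the subtracted shapes is present at this height, so the r=3.5 cylinder is unchanged — 1 connected region; the cylinder at (3, 5.5) is absent (z outside [1.5, 5.5]); Combining (union): only that combined region is present, so the union is just that shape — 1 connected region; (rotated 55° about Z; rotation is an isometry so areas/perimeters/island counts are preserved). Overall, the cross-section is a single solid region. Undo the 55° rotation: the query point maps to (0.327, 1.450) in the un-rotated model frame. The nearest boundary edge runs (1.75, 3.03)→(-1.75, 3.03); distance from the point to it = 1.58 mm. The point is inside the cross-section and 1.58 mm from the nearest boundary — more than the 1.2 mm shell width (3 × 0.4), so it's in the infill interior.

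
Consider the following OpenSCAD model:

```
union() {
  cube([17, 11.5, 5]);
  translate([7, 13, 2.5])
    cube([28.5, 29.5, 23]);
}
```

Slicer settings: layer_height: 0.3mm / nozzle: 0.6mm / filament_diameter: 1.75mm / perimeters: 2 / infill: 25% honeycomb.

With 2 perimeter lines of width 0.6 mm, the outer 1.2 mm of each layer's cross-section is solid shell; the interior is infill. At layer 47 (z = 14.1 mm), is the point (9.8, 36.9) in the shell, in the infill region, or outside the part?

infill

At z = 14.1 mm: the cube is not intersected at this z (z outside [0, 5]); the 28.5×29.5 cube at (7, 13) contributes its full rectangle; Combining (union): only the 28.5×29.5 cube at (7, 13) is present, so the union is just that shape — 1 connected region. Overall, the cross-section is a single solid region. The nearest boundary edge runs (7.00, 42.50)→(7.00, 13.00); distance from the point to it = 2.80 mm. The point is inside the cross-section and 2.80 mm from the nearest boundary — more than the 1.2 mm shell width (2 × 0.6), so it's in the infill interior.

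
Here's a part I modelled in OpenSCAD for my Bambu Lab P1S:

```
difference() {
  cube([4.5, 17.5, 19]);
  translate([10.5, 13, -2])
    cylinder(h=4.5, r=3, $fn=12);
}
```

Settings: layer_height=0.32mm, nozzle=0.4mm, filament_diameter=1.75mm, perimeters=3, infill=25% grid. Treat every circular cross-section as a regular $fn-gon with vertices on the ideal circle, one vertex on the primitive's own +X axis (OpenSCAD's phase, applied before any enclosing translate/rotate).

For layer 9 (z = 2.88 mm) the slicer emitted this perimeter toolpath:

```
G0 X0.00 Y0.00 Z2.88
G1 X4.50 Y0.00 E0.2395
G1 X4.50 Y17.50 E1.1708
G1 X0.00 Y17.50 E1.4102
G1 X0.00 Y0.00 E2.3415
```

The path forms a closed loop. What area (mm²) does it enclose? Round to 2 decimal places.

Apply the shoelace formula to the sequence of (X, Y) vertices; enclosed area = 78.75 mm².

78.75 mm²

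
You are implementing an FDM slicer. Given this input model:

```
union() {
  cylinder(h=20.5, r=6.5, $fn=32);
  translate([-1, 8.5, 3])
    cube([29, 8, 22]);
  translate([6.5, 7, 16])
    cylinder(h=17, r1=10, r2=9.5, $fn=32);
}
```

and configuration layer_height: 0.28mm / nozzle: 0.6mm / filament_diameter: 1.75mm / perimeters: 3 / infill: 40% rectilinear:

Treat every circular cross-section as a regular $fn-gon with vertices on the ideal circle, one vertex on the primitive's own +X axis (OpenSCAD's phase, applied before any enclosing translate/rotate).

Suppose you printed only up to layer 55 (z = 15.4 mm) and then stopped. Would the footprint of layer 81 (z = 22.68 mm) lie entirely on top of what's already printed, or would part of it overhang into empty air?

part overhangs

Compare the two slices. At z = 15.4: the cylinder: section is a regular 32-gon, circumradius r=6.5 (area = (32/2)·6.500²·sin(360°/32) = 131.88 mm²); the 29×8 cube at (-1, 8.5) contributes its full rectangle (area 232.00 mm²); the cone at (6.5, 7) is absent (z outside [16, 33]); Combining (union): the 2 present regions are separate (no shared area or edge), so areas and boundary lengths simply add and each stays a separate island — area = 363.88 mm². At z = 22.68: the cylinder does not reach this height (z outside [0, 20.5]); the cube at (-1, 8.5) (footprint 29×8) is included at this height (area 232.00 mm²); the cone at (6.5, 7): at t=0.393 of its height the radius interpolates to r₁+(r₂−r₁)t = 9.804, giving a regular 32-gon of that circumradius (area = (32/2)·9.804²·sin(360°/32) = 300.00 mm²); Taking the union: the regions partially overlap — summed areas 532.00 mm² minus the doubly-counted overlap 113.58 mm² gives 418.42 mm² — area = 418.42 mm². Checking containment: at z = 22.68 the cross-section extends beyond the z = 15.4 cross-section by about 127.17 mm².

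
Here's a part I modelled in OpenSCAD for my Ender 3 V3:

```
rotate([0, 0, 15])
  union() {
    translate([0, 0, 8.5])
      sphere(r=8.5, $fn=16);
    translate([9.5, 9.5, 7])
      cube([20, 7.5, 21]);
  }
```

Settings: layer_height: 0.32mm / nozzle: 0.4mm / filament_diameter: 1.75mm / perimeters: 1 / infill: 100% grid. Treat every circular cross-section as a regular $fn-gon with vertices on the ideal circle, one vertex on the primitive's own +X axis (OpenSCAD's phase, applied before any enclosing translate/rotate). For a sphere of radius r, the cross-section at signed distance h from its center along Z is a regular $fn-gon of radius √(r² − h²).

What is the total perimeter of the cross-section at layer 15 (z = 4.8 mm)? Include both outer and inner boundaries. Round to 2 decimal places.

47.77 mm

At z = 4.8 mm: the sphere: section is a regular 16-gon, circumradius = √(r²−h²) = √(8.5²−3.7²) = 7.652 (perimeter = 2·16·7.652·sin(180°/16) = 47.77 mm); the cube at (9.5, 9.5) is not intersected at this z (z outside [7, 28]); Merging all regions: only the r=8.5 sphere is present, so the union is just that shape — boundary = 47.77 mm; (whole slice rotated 15° about Z — lengths, areas and connectivity unchanged). Overall, the cross-section is a single solid region. Total boundary length (outer) = 47.77 mm.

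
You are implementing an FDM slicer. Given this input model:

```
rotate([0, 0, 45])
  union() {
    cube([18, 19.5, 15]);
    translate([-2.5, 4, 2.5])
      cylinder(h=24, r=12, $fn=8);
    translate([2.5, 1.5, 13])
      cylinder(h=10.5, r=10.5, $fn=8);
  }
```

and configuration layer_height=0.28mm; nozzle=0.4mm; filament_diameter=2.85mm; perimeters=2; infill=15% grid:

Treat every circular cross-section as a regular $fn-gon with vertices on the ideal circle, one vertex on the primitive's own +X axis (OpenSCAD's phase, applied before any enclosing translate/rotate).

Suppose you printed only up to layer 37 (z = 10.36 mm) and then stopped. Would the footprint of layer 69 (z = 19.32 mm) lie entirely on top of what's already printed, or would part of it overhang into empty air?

Compare the two slices. At z = 10.36: the cube (footprint 18×19.5) is included at this height (area 351.00 mm²); the r=12 cylinder at (-2.5, 4) contributes a regular 8-gon of circumradius 12 (area = (8/2)·12.000²·sin(360°/8) = 407.29 mm²); the cylinder at (2.5, 1.5) does not reach this height (z outside [13, 23.5]); Merging all regions: the regions partially overlap — summed areas 758.29 mm² minus the doubly-counted overlap 107.80 mm² gives 650.49 mm² — area = 650.49 mm²; (whole slice rotated 45° about Z — lengths, areas and connectivity unchanged). At z = 19.32: the cube is not intersected at this z (z outside [0, 15]); the r=12 cylinder at (-2.5, 4) contributes a regular 8-gon of circumradius 12 (area = (8/2)·12.000²·sin(360°/8) = 407.29 mm²); the cylinder at (2.5, 1.5): section is a regular 8-gon, circumradius r=10.5 (area = (8/2)·10.500²·sin(360°/8) = 311.83 mm²); Merging all regions: the regions partially overlap — summed areas 719.13 mm² minus the doubly-counted overlap 236.57 mm² gives 482.55 mm² — area = 482.55 mm²; (whole slice rotated 45° about Z — lengths, areas and connectivity unchanged). Checking containment: at z = 19.32 the cross-section extends beyond the z = 10.36 cross-section by about 46.05 mm².

part overhangs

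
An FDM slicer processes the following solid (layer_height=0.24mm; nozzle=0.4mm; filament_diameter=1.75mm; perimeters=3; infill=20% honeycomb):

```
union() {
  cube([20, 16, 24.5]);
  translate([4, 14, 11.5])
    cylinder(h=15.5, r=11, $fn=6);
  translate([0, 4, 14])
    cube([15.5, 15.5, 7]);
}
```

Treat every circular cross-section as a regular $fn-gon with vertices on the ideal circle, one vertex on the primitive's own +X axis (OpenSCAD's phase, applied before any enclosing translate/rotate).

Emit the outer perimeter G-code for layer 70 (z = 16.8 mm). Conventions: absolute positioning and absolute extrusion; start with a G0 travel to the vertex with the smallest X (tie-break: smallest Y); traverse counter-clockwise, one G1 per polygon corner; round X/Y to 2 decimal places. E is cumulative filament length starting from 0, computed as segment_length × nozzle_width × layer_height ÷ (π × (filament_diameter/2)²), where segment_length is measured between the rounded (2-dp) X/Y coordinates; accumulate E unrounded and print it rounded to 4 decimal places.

At z = 16.8 mm: the cube is present — its section is the full 20×16 rectangle; the cylinder at (4, 14): section is a regular 6-gon, circumradius r=11; the cube at (0, 4) (footprint 15.5×15.5) is included at this height; Merging all regions: the regions partially overlap (shared area 376.46 mm²), so overlapping operands fuse into one piece — 1 connected region. The outline is a single polygon with 11 vertices. Extrusion per mm of travel: 0.4 × 0.24 / (π × 0.875²) = 0.039912. Accumulating E over each segment gives final E = 3.6442.

G0 X-7.00 Y14.00 Z16.80
G1 X-1.50 Y4.47 E0.4392
G1 X0.00 Y4.47 E0.4990
G1 X0.00 Y0.00 E0.6774
G1 X20.00 Y0.00 E1.4757
G1 X20.00 Y16.00 E2.1143
G1 X15.50 Y16.00 E2.2939
G1 X15.50 Y19.50 E2.4336
G1 X11.82 Y19.50 E2.5804
G1 X9.50 Y23.53 E2.7660
G1 X-1.50 Y23.53 E3.2051
G1 X-7.00 Y14.00 E3.6442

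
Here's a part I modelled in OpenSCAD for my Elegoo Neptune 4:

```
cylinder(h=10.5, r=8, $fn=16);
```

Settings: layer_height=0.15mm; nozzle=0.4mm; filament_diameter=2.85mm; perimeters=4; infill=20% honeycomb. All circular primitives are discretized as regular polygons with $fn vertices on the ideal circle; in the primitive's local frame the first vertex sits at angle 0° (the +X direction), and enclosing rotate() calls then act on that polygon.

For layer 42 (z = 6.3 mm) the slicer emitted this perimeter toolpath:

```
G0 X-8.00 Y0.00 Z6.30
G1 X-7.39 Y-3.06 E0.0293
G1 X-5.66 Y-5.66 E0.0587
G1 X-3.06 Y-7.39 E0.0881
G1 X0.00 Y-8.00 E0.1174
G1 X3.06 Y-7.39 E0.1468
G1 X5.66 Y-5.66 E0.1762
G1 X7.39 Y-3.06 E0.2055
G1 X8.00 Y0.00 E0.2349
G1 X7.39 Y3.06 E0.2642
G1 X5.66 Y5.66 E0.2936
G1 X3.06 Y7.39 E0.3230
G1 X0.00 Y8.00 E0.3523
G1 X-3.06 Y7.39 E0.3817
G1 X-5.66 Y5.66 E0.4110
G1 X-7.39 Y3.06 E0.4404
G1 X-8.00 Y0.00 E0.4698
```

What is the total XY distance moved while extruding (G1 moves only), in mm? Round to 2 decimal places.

Sum the Euclidean lengths of each G1 segment: total = 49.95 mm.

49.95 mm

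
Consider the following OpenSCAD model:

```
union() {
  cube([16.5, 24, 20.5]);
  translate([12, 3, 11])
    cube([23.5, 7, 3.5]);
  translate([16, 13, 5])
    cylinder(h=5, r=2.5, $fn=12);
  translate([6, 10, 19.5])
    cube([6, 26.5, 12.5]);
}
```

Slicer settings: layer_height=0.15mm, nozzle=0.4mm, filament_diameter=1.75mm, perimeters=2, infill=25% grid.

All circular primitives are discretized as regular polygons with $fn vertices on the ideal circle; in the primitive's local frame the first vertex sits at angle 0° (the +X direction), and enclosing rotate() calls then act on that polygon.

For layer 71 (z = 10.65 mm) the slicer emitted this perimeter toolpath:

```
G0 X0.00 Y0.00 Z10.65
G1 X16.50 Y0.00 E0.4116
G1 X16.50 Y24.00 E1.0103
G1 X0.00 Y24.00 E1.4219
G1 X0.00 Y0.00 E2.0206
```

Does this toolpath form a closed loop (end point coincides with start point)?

Start point (G0): (0.00, 0.00). End point (last G1): the path returns to the start — closed.

yes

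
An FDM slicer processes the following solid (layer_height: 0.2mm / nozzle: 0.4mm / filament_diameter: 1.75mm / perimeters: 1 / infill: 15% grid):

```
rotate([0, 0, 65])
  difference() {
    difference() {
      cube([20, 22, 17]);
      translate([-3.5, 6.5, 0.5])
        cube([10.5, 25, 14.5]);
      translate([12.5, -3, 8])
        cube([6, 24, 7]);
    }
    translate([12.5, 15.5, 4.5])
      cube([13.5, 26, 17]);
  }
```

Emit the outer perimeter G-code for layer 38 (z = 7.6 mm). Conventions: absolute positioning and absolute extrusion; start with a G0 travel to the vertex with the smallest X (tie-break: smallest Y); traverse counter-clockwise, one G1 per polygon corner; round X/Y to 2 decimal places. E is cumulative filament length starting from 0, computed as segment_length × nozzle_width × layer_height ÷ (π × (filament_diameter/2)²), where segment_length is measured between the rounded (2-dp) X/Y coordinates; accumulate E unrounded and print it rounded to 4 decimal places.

G0 X-16.98 Y15.64 Z7.60
G1 X-2.93 Y9.09 E0.5156
G1 X-5.89 Y2.75 E0.7483
G1 X0.00 Y0.00 E0.9645
G1 X8.45 Y18.13 E1.6298
G1 X-5.60 Y24.68 E2.1454
G1 X-8.77 Y17.88 E2.3949
G1 X-14.66 Y20.63 E2.6111
G1 X-16.98 Y15.64 E2.7942

At z = 7.6 mm: the 20×22 cube contributes its full rectangle; the cube at (-3.5, 6.5) (footprint 10.5×25) is included at this height; the cube at (12.5, -3) is not intersected at this z (z outside [8, 15]); Taking the first minus the rest: starting from the 20×22 cube, the 10.5×25 cube at (-3.5, 6.5) partially overlaps it — only the 108.50 mm² overlap (of its 262.50 mm²) is removed, clipping the outline — 1 connected region; the 13.5×26 cube at (12.5, 15.5) contributes its full rectangle; Subtracting the remaining from the first: starting from that combined region, the 13.5×26 cube at (12.5, 15.5) partially overlaps it — only the 48.75 mm² overlap (of its 351.00 mm²) is removed, clipping the outline — 1 connected region; (rotated 65° about Z; rotation is an isometry so areas/perimeters/island counts are preserved). The outline is a single polygon with 8 vertices. Extrusion per mm of travel: 0.4 × 0.2 / (π × 0.875²) = 0.033260. Accumulating E over each segment gives final E = 2.7942.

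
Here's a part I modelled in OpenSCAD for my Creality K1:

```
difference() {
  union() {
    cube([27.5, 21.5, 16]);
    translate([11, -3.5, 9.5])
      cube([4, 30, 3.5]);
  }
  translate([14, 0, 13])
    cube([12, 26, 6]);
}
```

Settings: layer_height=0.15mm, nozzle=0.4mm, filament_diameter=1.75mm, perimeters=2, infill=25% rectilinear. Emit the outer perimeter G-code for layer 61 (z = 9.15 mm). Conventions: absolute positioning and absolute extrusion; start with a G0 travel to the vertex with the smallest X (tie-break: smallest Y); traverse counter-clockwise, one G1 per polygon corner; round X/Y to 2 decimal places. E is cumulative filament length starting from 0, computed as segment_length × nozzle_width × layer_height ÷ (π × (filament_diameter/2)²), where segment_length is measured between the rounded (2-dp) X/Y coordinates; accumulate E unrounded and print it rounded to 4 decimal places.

G0 X0.00 Y0.00 Z9.15
G1 X27.50 Y0.00 E0.6860
G1 X27.50 Y21.50 E1.2223
G1 X0.00 Y21.50 E1.9083
G1 X0.00 Y0.00 E2.4446

At z = 9.15 mm: the cube (footprint 27.5×21.5) is included at this height; the cube at (11, -3.5) is absent (z outside [9.5, 13]); Merging all regions: only the 27.5×21.5 cube is present, so the union is just that shape — 1 connected region; the cube at (14, 0) is not intersected at this z (z outside [13, 19]); Taking the first minus the rest: none of the subtracted shapes is present at this height, so that combined region is unchanged — 1 connected region. The outline is a single polygon with 4 vertices. Extrusion per mm of travel: 0.4 × 0.15 / (π × 0.875²) = 0.024945. Accumulating E over each segment gives final E = 2.4446.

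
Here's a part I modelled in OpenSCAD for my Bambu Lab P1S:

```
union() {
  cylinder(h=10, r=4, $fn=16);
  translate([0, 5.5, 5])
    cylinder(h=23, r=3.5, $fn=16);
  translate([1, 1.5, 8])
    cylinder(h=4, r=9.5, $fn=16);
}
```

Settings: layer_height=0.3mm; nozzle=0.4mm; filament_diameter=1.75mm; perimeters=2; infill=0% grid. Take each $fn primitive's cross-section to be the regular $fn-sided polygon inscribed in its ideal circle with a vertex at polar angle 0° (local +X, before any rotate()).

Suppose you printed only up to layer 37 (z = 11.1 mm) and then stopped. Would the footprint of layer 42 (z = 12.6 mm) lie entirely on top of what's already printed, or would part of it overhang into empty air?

entirely on top

Compare the two slices. At z = 11.1: the cylinder is absent (z outside [0, 10]); the cylinder at (0, 5.5): section is a regular 16-gon, circumradius r=3.5 (area = (16/2)·3.500²·sin(360°/16) = 37.50 mm²); the r=9.5 cylinder at (1, 1.5) contributes a regular 16-gon of circumradius 9.5 (area = (16/2)·9.500²·sin(360°/16) = 276.30 mm²); Merging all regions: the r=3.5 cylinder at (0, 5.5) lies entirely inside the r=9.5 cylinder at (1, 1.5), so the union is just the r=9.5 cylinder at (1, 1.5) — area = 276.30 mm². At z = 12.6: the cylinder does not reach this height (z outside [0, 10]); the r=3.5 cylinder at (0, 5.5) gives a regular 16-gon of circumradius 3.5 (constant along its height) (area = (16/2)·3.500²·sin(360°/16) = 37.50 mm²); the cylinder at (1, 1.5) is absent (z outside [8, 12]); Merging all regions: only the r=3.5 cylinder at (0, 5.5) is present, so the union is just that shape — area = 37.50 mm². Checking containment: the cross-section at z = 12.6 is a subset of the cross-section at z = 11.1.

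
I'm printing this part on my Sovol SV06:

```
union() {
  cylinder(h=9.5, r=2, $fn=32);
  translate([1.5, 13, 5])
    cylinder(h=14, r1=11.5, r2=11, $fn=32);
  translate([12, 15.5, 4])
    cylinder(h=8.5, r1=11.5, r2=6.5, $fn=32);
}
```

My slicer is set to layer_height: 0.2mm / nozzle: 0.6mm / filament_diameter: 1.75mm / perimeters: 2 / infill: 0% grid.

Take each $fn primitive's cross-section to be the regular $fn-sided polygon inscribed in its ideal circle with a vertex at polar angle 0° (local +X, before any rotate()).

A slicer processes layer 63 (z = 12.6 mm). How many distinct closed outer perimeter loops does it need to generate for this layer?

1

At z = 12.6 mm: the cylinder is absent (z outside [0, 9.5]); the cone at (1.5, 13) contributes a regular 32-gon of circumradius 11.229 (interpolated between r1=11.5 and r2=11 at t=0.543); the cone at (12, 15.5) does not reach this height (z outside [4, 12.5]); Combining (union): only the cone at (1.5, 13) is present, so the union is just that shape — 1 connected region. The result has 1 disconnected region.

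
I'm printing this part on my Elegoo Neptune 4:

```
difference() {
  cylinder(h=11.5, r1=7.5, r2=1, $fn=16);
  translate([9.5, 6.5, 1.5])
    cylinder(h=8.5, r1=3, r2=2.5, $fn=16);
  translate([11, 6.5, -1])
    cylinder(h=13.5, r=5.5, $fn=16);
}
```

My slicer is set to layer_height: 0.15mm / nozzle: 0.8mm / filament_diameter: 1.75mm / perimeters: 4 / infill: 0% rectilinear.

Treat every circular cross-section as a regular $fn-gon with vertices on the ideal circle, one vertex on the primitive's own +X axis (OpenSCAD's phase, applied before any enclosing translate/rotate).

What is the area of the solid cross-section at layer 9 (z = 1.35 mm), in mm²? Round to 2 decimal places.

At z = 1.35 mm: the cone contributes a regular 16-gon of circumradius 6.737 (interpolated between r1=7.5 and r2=1 at t=0.117) (area = (16/2)·6.737²·sin(360°/16) = 138.95 mm²); the cone at (9.5, 6.5) is absent (z outside [1.5, 10]); the r=5.5 cylinder at (11, 6.5) gives a regular 16-gon of circumradius 5.5 (constant along its height) (area = (16/2)·5.500²·sin(360°/16) = 92.61 mm²); After the difference (first − rest): starting from the cone (138.95 mm²), the r=5.5 cylinder at (11, 6.5) misses the remaining region (no effect) — area = 138.95 mm². Overall, the cross-section is a single solid region. Net area = 138.95 mm².

138.95 mm²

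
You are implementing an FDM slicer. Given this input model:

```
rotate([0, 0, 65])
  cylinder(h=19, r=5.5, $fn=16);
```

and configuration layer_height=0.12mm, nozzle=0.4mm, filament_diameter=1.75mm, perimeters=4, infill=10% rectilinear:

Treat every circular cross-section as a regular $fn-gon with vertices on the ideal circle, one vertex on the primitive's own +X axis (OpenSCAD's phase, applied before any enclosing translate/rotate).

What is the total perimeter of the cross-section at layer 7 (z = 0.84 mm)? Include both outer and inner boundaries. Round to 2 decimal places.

34.34 mm

At z = 0.84 mm: the r=5.5 cylinder gives a regular 16-gon of circumradius 5.5 (constant along its height) (perimeter = 2·16·5.500·sin(180°/16) = 34.34 mm); (rotated 65° about Z; rotation is an isometry so areas/perimeters/island counts are preserved). Overall, the cross-section is a single solid region. Total boundary length (outer) = 34.34 mm.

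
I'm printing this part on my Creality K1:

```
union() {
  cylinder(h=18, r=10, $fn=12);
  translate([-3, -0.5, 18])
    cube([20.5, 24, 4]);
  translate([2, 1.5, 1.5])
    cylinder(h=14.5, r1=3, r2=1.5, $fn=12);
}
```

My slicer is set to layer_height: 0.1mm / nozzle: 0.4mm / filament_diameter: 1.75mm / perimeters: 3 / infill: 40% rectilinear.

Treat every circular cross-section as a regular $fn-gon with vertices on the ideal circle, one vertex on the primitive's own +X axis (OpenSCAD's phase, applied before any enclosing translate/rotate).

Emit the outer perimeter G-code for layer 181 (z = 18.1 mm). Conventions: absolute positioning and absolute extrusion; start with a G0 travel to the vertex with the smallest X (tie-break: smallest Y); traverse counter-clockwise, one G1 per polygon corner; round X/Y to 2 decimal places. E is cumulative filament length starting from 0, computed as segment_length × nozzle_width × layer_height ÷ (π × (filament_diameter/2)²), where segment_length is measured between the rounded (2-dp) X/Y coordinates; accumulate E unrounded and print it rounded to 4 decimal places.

At z = 18.1 mm: the cylinder is absent (z outside [0, 18]); the 20.5×24 cube at (-3, -0.5) contributes its full rectangle; the cone at (2, 1.5) is absent (z outside [1.5, 16]); Merging all regions: only the 20.5×24 cube at (-3, -0.5) is present, so the union is just that shape — 1 connected region. The outline is a single polygon with 4 vertices. Extrusion per mm of travel: 0.4 × 0.1 / (π × 0.875²) = 0.016630. Accumulating E over each segment gives final E = 1.4801.

G0 X-3.00 Y-0.50 Z18.10
G1 X17.50 Y-0.50 E0.3409
G1 X17.50 Y23.50 E0.7400
G1 X-3.00 Y23.50 E1.0810
G1 X-3.00 Y-0.50 E1.4801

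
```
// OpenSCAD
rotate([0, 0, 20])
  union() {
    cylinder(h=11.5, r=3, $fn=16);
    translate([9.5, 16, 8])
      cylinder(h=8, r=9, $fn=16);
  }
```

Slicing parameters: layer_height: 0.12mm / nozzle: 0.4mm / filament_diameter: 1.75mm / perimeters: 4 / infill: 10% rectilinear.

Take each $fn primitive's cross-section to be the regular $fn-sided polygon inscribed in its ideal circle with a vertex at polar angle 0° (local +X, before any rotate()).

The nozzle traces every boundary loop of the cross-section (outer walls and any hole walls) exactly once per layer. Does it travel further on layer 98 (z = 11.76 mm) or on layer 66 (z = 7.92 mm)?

layer 98 (z = 11.76 mm)

Layer 98 (z = 11.76): the cylinder does not reach this height (z outside [0, 11.5]); the r=9 cylinder at (9.5, 16) gives a regular 16-gon of circumradius 9 (constant along its height) (perimeter = 2·16·9.000·sin(180°/16) = 56.19 mm); Merging all regions: only the r=9 cylinder at (9.5, 16) is present, so the union is just that shape — boundary = 56.19 mm; (rotated 20° about Z; rotation is an isometry so areas/perimeters/island counts are preserved). So its perimeter = 56.19 mm. Layer 66 (z = 7.92): the r=3 cylinder contributes a regular 16-gon of circumradius 3 (perimeter = 2·16·3.000·sin(180°/16) = 18.73 mm); the cylinder at (9.5, 16) is not intersected at this z (z outside [8, 16]); Merging all regions: only the r=3 cylinder is present, so the union is just that shape — boundary = 18.73 mm; (rotated 20° about Z; rotation is an isometry so areas/perimeters/island counts are preserved). So its perimeter = 18.73 mm. Layer 98 is larger (56.19 vs 18.73 mm).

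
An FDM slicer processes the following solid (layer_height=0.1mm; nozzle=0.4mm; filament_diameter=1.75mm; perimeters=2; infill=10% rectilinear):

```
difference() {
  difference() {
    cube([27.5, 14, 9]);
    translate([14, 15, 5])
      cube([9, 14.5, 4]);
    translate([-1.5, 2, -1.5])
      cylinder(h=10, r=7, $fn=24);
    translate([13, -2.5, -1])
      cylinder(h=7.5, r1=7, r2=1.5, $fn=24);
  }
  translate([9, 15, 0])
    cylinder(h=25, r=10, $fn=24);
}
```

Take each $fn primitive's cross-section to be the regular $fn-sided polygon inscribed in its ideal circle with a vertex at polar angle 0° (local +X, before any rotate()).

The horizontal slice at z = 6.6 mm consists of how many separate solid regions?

2

At z = 6.6 mm: the cube is present — its section is the full 27.5×14 rectangle; the cube at (14, 15) is present — its section is the full 9×14.5 rectangle; the r=7 cylinder at (-1.5, 2) contributes a regular 24-gon of circumradius 7; the cone at (13, -2.5) is absent (z outside [-1, 6.5]); Taking the first minus the rest: starting from the 27.5×14 cube, the 9×14.5 cube at (14, 15) misses the remaining region (no effect); the r=7 cylinder at (-1.5, 2) partially overlaps it — only the 38.43 mm² overlap (of its 152.19 mm²) is removed, clipping the outline — 1 connected region; the r=10 cylinder at (9, 15) contributes a regular 24-gon of circumradius 10; Subtracting the remaining from the first: starting from that combined region, the r=10 cylinder at (9, 15) partially overlaps it — only the 133.35 mm² overlap (of its 310.58 mm²) is removed, clipping the outline — 2 connected regions. The result has 2 disconnected regions.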